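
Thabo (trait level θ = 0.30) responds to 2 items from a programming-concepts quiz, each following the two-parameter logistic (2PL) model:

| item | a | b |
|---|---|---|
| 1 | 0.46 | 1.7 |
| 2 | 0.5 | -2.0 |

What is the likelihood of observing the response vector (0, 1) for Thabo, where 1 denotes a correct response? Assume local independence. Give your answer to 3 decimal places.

0.498

P(θ) = 1 / (1 + exp(−a(θ − b)))
P_1 = 1/(1+e^{0.6440}) = 0.3443
P_2 = 1/(1+e^{-1.1500}) = 0.7595
L = (1−P_1) × P_2 = 0.6557 × 0.7595 = 0.49798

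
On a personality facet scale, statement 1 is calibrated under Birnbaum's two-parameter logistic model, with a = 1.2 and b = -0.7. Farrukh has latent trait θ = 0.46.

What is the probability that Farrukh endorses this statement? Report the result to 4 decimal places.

P(θ) = 1 / (1 + exp(−a(θ − b)))
Exponent: 1.2 × (0.46 − (-0.7)) = 1.3920
1/(1 + e^{-1.3920}) = 0.8009

0.8009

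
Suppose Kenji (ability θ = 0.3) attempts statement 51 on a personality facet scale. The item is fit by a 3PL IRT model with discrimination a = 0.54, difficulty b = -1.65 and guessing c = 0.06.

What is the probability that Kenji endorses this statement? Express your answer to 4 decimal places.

0.7569

P(θ) = c + (1 − c) · 1 / (1 + exp(−a(θ − b)))
Exponent: 0.54 × (0.3 − (-1.65)) = 1.0530
1/(1 + e^{-1.0530}) = 0.7414
P = 0.06 + 0.94 × 0.7414 = 0.7569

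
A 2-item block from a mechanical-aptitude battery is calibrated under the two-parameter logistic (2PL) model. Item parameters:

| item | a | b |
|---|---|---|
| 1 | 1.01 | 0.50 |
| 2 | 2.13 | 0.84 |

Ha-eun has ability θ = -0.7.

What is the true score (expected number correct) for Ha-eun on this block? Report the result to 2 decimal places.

P(θ) = 1 / (1 + exp(−a(θ − b)))
P_1 = 1/(1+e^{1.2120}) = 0.2293
P_2 = 1/(1+e^{3.2802}) = 0.0363
E[score] = 0.2293 + 0.0363 = 0.2656

0.27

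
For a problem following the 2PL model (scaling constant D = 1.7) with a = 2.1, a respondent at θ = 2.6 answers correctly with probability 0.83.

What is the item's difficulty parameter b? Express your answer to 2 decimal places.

P(θ) = 1 / (1 + exp(−D·a(θ − b)))
logit(0.83) = ln(0.83/0.17) = 1.5856
b = θ − logit/(1.7·a) = 2.6 − 1.5856/3.5700 = 2.1558

2.16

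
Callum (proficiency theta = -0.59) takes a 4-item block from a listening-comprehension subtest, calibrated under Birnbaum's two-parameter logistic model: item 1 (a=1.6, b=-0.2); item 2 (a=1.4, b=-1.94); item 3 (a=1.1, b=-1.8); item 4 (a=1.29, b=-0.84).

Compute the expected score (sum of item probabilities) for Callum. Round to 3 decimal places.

P(theta) = 1 / (1 + exp(−a(theta − b)))
P_1 = 1/(1+e^{0.6240}) = 0.3489
P_2 = 1/(1+e^{-1.8900}) = 0.8688
P_3 = 1/(1+e^{-1.3310}) = 0.7910
P_4 = 1/(1+e^{-0.3225}) = 0.5799
E[score] = 0.3489 + 0.8688 + 0.7910 + 0.5799 = 2.5886

2.589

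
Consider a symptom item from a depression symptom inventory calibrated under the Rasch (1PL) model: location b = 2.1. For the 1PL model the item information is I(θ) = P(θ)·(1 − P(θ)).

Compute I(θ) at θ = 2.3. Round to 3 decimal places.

P = 1/(1+e^{-0.2000}) = 0.5498
P(1−P) = 0.5498 × 0.4502 = 0.2475
I = P(1−P) = 0.24752

0.248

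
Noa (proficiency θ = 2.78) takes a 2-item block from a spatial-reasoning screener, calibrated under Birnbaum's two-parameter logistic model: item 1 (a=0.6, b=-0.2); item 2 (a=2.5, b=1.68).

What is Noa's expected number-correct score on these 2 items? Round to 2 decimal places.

1.80

P(θ) = 1 / (1 + exp(−a(θ − b)))
P_1 = 1/(1+e^{-1.7880}) = 0.8567
P_2 = 1/(1+e^{-2.7500}) = 0.9399
E[score] = 0.8567 + 0.9399 = 1.7966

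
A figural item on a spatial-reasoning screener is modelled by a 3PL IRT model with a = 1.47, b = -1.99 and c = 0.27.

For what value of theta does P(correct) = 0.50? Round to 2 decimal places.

P(theta) = c + (1 − c) · 1 / (1 + exp(−a(theta − b)))
Remove guessing floor: (0.50 − 0.27)/(1 − 0.27) = 0.3151
logit = ln(0.3151/0.6849) = -0.7765
theta = b + logit/(a) = -1.99 + (-0.7765)/1.4700 = -2.5183

-2.52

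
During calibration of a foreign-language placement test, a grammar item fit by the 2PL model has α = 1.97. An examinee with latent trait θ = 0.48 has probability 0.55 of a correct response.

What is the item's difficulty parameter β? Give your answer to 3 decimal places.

P(θ) = 1 / (1 + exp(−α(θ − β)))
logit(0.55) = ln(0.55/0.45) = 0.2007
β = θ − logit/(α) = 0.48 − 0.2007/1.9700 = 0.3781

0.378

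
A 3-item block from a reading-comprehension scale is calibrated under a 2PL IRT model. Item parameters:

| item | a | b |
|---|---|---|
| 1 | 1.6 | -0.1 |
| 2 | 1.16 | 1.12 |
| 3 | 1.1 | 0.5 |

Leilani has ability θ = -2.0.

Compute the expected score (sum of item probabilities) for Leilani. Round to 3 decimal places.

P(θ) = 1 / (1 + exp(−a(θ − b)))
P_1 = 1/(1+e^{3.0400}) = 0.0457
P_2 = 1/(1+e^{3.6192}) = 0.0261
P_3 = 1/(1+e^{2.7500}) = 0.0601
E[score] = 0.0457 + 0.0261 + 0.0601 = 0.1318

0.132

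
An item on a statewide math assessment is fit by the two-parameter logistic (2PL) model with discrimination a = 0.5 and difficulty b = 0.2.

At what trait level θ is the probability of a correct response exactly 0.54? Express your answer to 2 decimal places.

0.52

P(θ) = 1 / (1 + exp(−a(θ − b)))
logit = ln(0.5400/0.4600) = 0.1603
θ = b + logit/(a) = 0.2 + 0.1603/0.5000 = 0.5207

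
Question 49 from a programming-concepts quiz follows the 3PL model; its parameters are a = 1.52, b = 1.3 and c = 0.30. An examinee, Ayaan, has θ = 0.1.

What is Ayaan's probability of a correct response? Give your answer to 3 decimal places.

P(θ) = c + (1 − c) · 1 / (1 + exp(−a(θ − b)))
Exponent: 1.52 × (0.1 − 1.3) = -1.8240
1/(1 + e^{1.8240}) = 0.1390
P = 0.30 + 0.70 × 0.1390 = 0.3973

0.397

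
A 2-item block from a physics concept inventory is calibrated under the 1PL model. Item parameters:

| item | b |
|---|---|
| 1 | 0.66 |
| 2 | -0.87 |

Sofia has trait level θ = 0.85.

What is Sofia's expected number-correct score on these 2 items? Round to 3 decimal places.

P(θ) = 1 / (1 + exp(−(θ − b)))
P_1 = 1/(1+e^{-0.1900}) = 0.5474
P_2 = 1/(1+e^{-1.7200}) = 0.8481
E[score] = 0.5474 + 0.8481 = 1.3955

1.395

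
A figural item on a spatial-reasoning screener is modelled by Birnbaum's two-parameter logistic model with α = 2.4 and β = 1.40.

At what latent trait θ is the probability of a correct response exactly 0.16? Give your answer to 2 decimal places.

0.71

P(θ) = 1 / (1 + exp(−α(θ − β)))
logit = ln(0.1600/0.8400) = -1.6582
θ = β + logit/(α) = 1.40 + (-1.6582)/2.4000 = 0.7091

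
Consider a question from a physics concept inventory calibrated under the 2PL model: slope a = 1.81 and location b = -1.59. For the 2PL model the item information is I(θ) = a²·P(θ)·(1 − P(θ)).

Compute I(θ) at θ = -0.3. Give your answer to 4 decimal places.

P = 1/(1+e^{-2.3349}) = 0.9117
P(1−P) = 0.9117 × 0.0883 = 0.0805
I = a² × P(1−P) = 1.81² × 0.0805 = 0.26366

0.2637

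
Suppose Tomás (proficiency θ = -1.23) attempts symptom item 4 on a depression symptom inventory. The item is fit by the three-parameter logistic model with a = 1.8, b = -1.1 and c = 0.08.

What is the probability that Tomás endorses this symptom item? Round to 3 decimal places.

P(θ) = c + (1 − c) · 1 / (1 + exp(−a(θ − b)))
Exponent: 1.8 × (-1.23 − (-1.1)) = -0.2340
1/(1 + e^{0.2340}) = 0.4418
P = 0.08 + 0.92 × 0.4418 = 0.4864

0.486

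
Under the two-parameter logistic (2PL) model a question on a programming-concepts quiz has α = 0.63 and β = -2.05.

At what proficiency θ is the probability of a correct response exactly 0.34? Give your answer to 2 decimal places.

-3.10

P(θ) = 1 / (1 + exp(−α(θ − β)))
logit = ln(0.3400/0.6600) = -0.6633
θ = β + logit/(α) = -2.05 + (-0.6633)/0.6300 = -3.1028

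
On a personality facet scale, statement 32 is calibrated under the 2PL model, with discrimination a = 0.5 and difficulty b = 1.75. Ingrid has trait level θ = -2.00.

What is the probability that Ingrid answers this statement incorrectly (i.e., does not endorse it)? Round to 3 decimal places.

P(θ) = 1 / (1 + exp(−a(θ − b)))
Exponent: 0.5 × (-2.00 − 1.75) = -1.8750
1/(1 + e^{1.8750}) = 0.1330
P(incorrect) = 1 − 0.1330 = 0.8670

0.867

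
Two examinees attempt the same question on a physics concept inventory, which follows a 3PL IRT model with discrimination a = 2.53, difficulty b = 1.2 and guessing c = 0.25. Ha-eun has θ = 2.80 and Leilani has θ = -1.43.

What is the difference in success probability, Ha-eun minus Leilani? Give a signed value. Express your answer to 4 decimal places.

0.7362

P(θ) = c + (1 − c) · 1 / (1 + exp(−a(θ − b)))
P(Ha-eun) = 0.9871  [exponent 4.0480]
P(Leilani) = 0.2510  [exponent -6.6539]
Difference = 0.9871 − 0.2510 = 0.7362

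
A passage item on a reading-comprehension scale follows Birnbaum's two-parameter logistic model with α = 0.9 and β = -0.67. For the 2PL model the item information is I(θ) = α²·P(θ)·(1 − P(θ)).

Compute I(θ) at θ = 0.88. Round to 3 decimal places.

0.129

P = 1/(1+e^{-1.3950}) = 0.8014
P(1−P) = 0.8014 × 0.1986 = 0.1592
I = α² × P(1−P) = 0.9² × 0.1592 = 0.12892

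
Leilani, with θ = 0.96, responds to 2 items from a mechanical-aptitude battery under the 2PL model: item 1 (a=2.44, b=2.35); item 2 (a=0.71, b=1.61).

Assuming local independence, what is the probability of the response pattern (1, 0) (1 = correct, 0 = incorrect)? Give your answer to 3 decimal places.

0.020

P(θ) = 1 / (1 + exp(−a(θ − b)))
P_1 = 1/(1+e^{3.3916}) = 0.0326
P_2 = 1/(1+e^{0.4615}) = 0.3866
L = P_1 × (1−P_2) = 0.0326 × 0.6134 = 0.01997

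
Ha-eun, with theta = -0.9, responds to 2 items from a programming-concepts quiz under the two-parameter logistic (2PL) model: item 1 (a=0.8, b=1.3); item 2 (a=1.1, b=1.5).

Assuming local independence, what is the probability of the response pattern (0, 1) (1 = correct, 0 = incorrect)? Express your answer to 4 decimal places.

P(theta) = 1 / (1 + exp(−a(theta − b)))
P_1 = 1/(1+e^{1.7600}) = 0.1468
P_2 = 1/(1+e^{2.6400}) = 0.0666
L = (1−P_1) × P_2 = 0.8532 × 0.0666 = 0.05683

0.0568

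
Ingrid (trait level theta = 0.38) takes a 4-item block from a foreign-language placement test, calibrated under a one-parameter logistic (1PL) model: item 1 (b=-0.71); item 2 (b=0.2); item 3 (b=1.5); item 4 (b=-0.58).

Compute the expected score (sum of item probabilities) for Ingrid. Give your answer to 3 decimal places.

2.262

P(theta) = 1 / (1 + exp(−(theta − b)))
P_1 = 1/(1+e^{-1.0900}) = 0.7484
P_2 = 1/(1+e^{-0.1800}) = 0.5449
P_3 = 1/(1+e^{1.1200}) = 0.2460
P_4 = 1/(1+e^{-0.9600}) = 0.7231
E[score] = 0.7484 + 0.5449 + 0.2460 + 0.7231 = 2.2624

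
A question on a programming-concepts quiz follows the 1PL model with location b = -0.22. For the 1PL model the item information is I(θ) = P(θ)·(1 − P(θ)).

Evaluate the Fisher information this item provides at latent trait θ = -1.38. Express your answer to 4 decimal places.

0.1817

P = 1/(1+e^{1.1600}) = 0.2387
P(1−P) = 0.2387 × 0.7613 = 0.1817
I = P(1−P) = 0.18171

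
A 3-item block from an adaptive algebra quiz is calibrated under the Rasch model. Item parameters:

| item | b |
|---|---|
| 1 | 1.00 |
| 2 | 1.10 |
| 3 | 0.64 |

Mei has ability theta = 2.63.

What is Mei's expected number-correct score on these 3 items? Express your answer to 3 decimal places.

2.538

P(theta) = 1 / (1 + exp(−(theta − b)))
P_1 = 1/(1+e^{-1.6300}) = 0.8362
P_2 = 1/(1+e^{-1.5300}) = 0.8220
P_3 = 1/(1+e^{-1.9900}) = 0.8797
E[score] = 0.8362 + 0.8220 + 0.8797 = 2.5379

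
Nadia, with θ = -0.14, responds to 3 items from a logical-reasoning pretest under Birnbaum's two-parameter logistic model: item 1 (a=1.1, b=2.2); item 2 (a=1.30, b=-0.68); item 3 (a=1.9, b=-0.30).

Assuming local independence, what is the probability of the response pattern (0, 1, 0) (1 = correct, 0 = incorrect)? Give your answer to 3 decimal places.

0.264

P(θ) = 1 / (1 + exp(−a(θ − b)))
P_1 = 1/(1+e^{2.5740}) = 0.0708
P_2 = 1/(1+e^{-0.7020}) = 0.6686
P_3 = 1/(1+e^{-0.3040}) = 0.5754
L = (1−P_1) × P_2 × (1−P_3) = 0.9292 × 0.6686 × 0.4246 = 0.26378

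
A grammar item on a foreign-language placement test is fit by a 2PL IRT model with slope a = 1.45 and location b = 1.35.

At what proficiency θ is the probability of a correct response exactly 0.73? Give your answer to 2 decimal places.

2.04

P(θ) = 1 / (1 + exp(−a(θ − b)))
logit = ln(0.7300/0.2700) = 0.9946
θ = b + logit/(a) = 1.35 + 0.9946/1.4500 = 2.0359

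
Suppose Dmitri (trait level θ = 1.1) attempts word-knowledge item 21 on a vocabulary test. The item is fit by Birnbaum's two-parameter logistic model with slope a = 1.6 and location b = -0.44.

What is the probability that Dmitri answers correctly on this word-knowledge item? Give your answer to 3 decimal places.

P(θ) = 1 / (1 + exp(−a(θ − b)))
Exponent: 1.6 × (1.1 − (-0.44)) = 2.4640
1/(1 + e^{-2.4640}) = 0.9216

0.922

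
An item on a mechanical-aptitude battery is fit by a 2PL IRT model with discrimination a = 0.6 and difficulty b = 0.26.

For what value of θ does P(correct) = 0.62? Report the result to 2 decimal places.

1.08

P(θ) = 1 / (1 + exp(−a(θ − b)))
logit = ln(0.6200/0.3800) = 0.4895
θ = b + logit/(a) = 0.26 + 0.4895/0.6000 = 1.0759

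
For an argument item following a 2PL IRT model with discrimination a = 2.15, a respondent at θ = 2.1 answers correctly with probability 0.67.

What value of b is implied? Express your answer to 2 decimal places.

1.77

P(θ) = 1 / (1 + exp(−a(θ − b)))
logit(0.67) = ln(0.67/0.33) = 0.7082
b = θ − logit/(a) = 2.1 − 0.7082/2.1500 = 1.7706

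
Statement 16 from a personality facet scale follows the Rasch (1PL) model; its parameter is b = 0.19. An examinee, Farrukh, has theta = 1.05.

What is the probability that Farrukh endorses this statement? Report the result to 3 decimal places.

0.703

P(theta) = 1 / (1 + exp(−(theta − b)))
Exponent: (1.05 − 0.19) = 0.8600
1/(1 + e^{-0.8600}) = 0.7027
P = 0.7027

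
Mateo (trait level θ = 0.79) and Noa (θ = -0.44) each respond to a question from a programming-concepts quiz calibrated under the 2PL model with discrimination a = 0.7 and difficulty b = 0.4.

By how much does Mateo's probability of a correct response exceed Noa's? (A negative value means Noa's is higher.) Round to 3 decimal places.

P(θ) = 1 / (1 + exp(−a(θ − b)))
P(Mateo) = 0.5678  [exponent 0.2730]
P(Noa) = 0.3571  [exponent -0.5880]
Difference = 0.5678 − 0.3571 = 0.2107

0.211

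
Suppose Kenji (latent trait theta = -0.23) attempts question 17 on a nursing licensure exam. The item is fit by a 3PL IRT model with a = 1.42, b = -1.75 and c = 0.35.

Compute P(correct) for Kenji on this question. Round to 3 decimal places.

0.933

P(theta) = c + (1 − c) · 1 / (1 + exp(−a(theta − b)))
Exponent: 1.42 × (-0.23 − (-1.75)) = 2.1584
1/(1 + e^{-2.1584}) = 0.8965
P = 0.35 + 0.65 × 0.8965 = 0.9327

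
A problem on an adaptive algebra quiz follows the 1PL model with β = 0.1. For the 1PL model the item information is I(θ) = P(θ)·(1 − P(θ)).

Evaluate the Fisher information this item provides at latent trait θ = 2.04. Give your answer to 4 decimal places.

0.1099

P = 1/(1+e^{-1.9400}) = 0.8744
P(1−P) = 0.8744 × 0.1256 = 0.1099
I = P(1−P) = 0.10986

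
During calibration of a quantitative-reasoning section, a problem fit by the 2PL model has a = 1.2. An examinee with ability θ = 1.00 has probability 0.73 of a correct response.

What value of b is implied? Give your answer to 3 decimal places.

0.171

P(θ) = 1 / (1 + exp(−a(θ − b)))
logit(0.73) = ln(0.73/0.27) = 0.9946
b = θ − logit/(a) = 1.00 − 0.9946/1.2000 = 0.1711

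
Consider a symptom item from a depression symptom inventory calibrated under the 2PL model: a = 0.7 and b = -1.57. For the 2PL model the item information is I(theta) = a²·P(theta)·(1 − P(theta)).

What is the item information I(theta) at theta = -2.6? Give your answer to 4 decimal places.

P = 1/(1+e^{0.7210}) = 0.3272
P(1−P) = 0.3272 × 0.6728 = 0.2201
I = a² × P(1−P) = 0.7² × 0.2201 = 0.10786

0.1079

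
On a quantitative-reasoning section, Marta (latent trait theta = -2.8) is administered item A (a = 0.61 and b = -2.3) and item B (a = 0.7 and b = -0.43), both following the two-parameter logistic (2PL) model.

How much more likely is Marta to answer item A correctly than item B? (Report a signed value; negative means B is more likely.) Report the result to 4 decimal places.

P(theta) = 1 / (1 + exp(−a(theta − b)))
P_A = 0.4243
P_B = 0.1599
P_A − P_B = 0.2644

0.2644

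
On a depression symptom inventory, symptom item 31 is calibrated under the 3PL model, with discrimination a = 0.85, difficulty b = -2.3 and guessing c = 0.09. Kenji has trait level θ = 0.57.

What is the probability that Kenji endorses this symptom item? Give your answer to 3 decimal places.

P(θ) = c + (1 − c) · 1 / (1 + exp(−a(θ − b)))
Exponent: 0.85 × (0.57 − (-2.3)) = 2.4395
1/(1 + e^{-2.4395}) = 0.9198
P = 0.09 + 0.91 × 0.9198 = 0.9270

0.927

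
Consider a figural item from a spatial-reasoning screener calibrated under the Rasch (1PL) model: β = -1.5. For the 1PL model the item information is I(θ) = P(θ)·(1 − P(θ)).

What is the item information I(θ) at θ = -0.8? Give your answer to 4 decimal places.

0.2217

P = 1/(1+e^{-0.7000}) = 0.6682
P(1−P) = 0.6682 × 0.3318 = 0.2217
I = P(1−P) = 0.22171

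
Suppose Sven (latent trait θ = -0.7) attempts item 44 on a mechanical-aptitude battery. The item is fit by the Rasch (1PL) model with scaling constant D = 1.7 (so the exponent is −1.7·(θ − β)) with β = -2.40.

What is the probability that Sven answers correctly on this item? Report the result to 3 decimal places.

0.947

P(θ) = 1 / (1 + exp(−D·(θ − β)))
Exponent: 1.7 × (-0.7 − (-2.40)) = 2.8900
1/(1 + e^{-2.8900}) = 0.9473
P = 0.9473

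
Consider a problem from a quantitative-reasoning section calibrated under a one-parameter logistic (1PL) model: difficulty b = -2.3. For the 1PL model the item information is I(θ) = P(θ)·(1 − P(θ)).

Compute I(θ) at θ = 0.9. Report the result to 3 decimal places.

P = 1/(1+e^{-3.2000}) = 0.9608
P(1−P) = 0.9608 × 0.0392 = 0.0376
I = P(1−P) = 0.03763

0.038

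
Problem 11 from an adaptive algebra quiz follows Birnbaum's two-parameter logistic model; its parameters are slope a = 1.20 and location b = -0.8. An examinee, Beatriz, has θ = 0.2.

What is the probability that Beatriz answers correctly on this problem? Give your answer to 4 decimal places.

P(θ) = 1 / (1 + exp(−a(θ − b)))
Exponent: 1.20 × (0.2 − (-0.8)) = 1.2000
1/(1 + e^{-1.2000}) = 0.7685

0.7685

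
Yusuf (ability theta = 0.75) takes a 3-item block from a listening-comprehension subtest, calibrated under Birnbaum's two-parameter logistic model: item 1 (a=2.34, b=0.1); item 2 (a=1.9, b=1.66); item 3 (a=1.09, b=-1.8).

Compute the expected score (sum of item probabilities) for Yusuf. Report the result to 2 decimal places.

P(theta) = 1 / (1 + exp(−a(theta − b)))
P_1 = 1/(1+e^{-1.5210}) = 0.8207
P_2 = 1/(1+e^{1.7290}) = 0.1507
P_3 = 1/(1+e^{-2.7795}) = 0.9416
E[score] = 0.8207 + 0.1507 + 0.9416 = 1.9130

1.91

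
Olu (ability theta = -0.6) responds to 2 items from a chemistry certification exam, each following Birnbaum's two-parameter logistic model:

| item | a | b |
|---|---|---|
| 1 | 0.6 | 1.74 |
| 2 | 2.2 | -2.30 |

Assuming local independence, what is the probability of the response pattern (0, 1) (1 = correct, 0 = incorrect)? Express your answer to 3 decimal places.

P(theta) = 1 / (1 + exp(−a(theta − b)))
P_1 = 1/(1+e^{1.4040}) = 0.1972
P_2 = 1/(1+e^{-3.7400}) = 0.9768
L = (1−P_1) × P_2 = 0.8028 × 0.9768 = 0.78419

0.784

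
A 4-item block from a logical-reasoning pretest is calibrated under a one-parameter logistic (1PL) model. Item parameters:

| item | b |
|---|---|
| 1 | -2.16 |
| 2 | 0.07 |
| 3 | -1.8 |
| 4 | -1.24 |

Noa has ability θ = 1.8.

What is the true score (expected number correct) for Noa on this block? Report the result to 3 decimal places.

3.758

P(θ) = 1 / (1 + exp(−(θ − b)))
P_1 = 1/(1+e^{-3.9600}) = 0.9813
P_2 = 1/(1+e^{-1.7300}) = 0.8494
P_3 = 1/(1+e^{-3.6000}) = 0.9734
P_4 = 1/(1+e^{-3.0400}) = 0.9543
E[score] = 0.9813 + 0.8494 + 0.9734 + 0.9543 = 3.7585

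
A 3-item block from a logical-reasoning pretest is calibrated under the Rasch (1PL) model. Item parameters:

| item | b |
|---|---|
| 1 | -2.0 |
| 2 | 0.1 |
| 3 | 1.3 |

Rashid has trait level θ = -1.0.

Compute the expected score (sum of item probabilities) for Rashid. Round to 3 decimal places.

1.072

P(θ) = 1 / (1 + exp(−(θ − b)))
P_1 = 1/(1+e^{-1.0000}) = 0.7311
P_2 = 1/(1+e^{1.1000}) = 0.2497
P_3 = 1/(1+e^{2.3000}) = 0.0911
E[score] = 0.7311 + 0.2497 + 0.0911 = 1.0719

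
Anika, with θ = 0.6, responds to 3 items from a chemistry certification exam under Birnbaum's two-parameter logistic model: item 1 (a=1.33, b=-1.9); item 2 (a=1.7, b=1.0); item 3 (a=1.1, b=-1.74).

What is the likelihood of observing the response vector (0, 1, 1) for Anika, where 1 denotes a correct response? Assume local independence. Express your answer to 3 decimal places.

0.011

P(θ) = 1 / (1 + exp(−a(θ − b)))
P_1 = 1/(1+e^{-3.3250}) = 0.9653
P_2 = 1/(1+e^{0.6800}) = 0.3363
P_3 = 1/(1+e^{-2.5740}) = 0.9292
L = (1−P_1) × P_2 × P_3 = 0.0347 × 0.3363 × 0.9292 = 0.01085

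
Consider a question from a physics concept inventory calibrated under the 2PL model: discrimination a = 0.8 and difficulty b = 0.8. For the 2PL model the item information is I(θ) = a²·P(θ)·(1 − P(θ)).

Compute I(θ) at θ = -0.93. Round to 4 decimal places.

0.1025

P = 1/(1+e^{1.3840}) = 0.2004
P(1−P) = 0.2004 × 0.7996 = 0.1602
I = a² × P(1−P) = 0.8² × 0.1602 = 0.10254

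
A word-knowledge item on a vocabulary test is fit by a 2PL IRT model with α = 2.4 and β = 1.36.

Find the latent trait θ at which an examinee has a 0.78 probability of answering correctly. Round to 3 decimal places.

1.887

P(θ) = 1 / (1 + exp(−α(θ − β)))
logit = ln(0.7800/0.2200) = 1.2657
θ = β + logit/(α) = 1.36 + 1.2657/2.4000 = 1.8874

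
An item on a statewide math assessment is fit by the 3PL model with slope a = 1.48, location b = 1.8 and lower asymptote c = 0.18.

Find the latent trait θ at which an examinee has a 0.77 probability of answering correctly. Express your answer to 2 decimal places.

P(θ) = c + (1 − c) · 1 / (1 + exp(−a(θ − b)))
Remove guessing floor: (0.77 − 0.18)/(1 − 0.18) = 0.7195
logit = ln(0.7195/0.2805) = 0.9420
θ = b + logit/(a) = 1.8 + 0.9420/1.4800 = 2.4365

2.44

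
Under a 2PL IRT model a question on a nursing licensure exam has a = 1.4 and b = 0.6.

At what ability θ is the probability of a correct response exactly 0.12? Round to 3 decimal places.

P(θ) = 1 / (1 + exp(−a(θ − b)))
logit = ln(0.1200/0.8800) = -1.9924
θ = b + logit/(a) = 0.6 + (-1.9924)/1.4000 = -0.8232

-0.823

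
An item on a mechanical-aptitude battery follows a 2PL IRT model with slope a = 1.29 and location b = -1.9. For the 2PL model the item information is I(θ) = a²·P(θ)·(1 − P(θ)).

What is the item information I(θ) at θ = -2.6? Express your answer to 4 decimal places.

P = 1/(1+e^{0.9030}) = 0.2884
P(1−P) = 0.2884 × 0.7116 = 0.2052
I = a² × P(1−P) = 1.29² × 0.2052 = 0.34154

0.3415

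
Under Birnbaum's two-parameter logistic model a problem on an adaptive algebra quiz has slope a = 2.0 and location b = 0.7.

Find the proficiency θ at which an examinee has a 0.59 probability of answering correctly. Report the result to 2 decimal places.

P(θ) = 1 / (1 + exp(−a(θ − b)))
logit = ln(0.5900/0.4100) = 0.3640
θ = b + logit/(a) = 0.7 + 0.3640/2.0000 = 0.8820

0.88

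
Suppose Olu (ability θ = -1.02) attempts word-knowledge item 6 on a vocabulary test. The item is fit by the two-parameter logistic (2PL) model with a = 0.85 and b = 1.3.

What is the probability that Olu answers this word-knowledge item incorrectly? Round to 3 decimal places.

0.878

P(θ) = 1 / (1 + exp(−a(θ − b)))
Exponent: 0.85 × (-1.02 − 1.3) = -1.9720
1/(1 + e^{1.9720}) = 0.1222
P(incorrect) = 1 − 0.1222 = 0.8778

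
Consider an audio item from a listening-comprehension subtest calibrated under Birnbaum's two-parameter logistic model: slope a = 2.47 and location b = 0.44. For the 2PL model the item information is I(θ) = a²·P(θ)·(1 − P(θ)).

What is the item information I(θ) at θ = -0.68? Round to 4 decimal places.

0.3396

P = 1/(1+e^{2.7664}) = 0.0592
P(1−P) = 0.0592 × 0.9408 = 0.0557
I = a² × P(1−P) = 2.47² × 0.0557 = 0.33961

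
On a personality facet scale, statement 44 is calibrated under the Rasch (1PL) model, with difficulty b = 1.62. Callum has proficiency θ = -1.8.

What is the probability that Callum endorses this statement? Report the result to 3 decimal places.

P(θ) = 1 / (1 + exp(−(θ − b)))
Exponent: (-1.8 − 1.62) = -3.4200
1/(1 + e^{3.4200}) = 0.0317
P = 0.0317

0.032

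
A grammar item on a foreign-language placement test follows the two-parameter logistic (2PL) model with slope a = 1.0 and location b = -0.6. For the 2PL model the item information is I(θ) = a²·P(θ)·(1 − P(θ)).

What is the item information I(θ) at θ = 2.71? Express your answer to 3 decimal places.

P = 1/(1+e^{-3.3100}) = 0.9648
P(1−P) = 0.9648 × 0.0352 = 0.0340
I = a² × P(1−P) = 1.0² × 0.0340 = 0.03399

0.034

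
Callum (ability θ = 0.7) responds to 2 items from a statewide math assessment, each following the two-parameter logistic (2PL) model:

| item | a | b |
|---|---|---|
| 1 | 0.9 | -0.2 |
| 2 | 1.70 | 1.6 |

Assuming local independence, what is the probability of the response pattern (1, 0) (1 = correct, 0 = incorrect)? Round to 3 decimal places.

0.569

P(θ) = 1 / (1 + exp(−a(θ − b)))
P_1 = 1/(1+e^{-0.8100}) = 0.6921
P_2 = 1/(1+e^{1.5300}) = 0.1780
L = P_1 × (1−P_2) = 0.6921 × 0.8220 = 0.56892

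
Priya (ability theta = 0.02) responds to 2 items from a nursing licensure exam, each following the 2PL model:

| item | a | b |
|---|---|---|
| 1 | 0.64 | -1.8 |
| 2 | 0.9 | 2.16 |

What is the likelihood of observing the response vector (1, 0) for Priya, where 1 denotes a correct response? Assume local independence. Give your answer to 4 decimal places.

P(theta) = 1 / (1 + exp(−a(theta − b)))
P_1 = 1/(1+e^{-1.1648}) = 0.7622
P_2 = 1/(1+e^{1.9260}) = 0.1272
L = P_1 × (1−P_2) = 0.7622 × 0.8728 = 0.66526

0.6653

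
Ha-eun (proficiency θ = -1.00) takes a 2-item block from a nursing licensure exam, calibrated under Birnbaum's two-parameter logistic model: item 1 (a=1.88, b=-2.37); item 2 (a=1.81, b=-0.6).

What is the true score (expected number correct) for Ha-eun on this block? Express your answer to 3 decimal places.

P(θ) = 1 / (1 + exp(−a(θ − b)))
P_1 = 1/(1+e^{-2.5756}) = 0.9293
P_2 = 1/(1+e^{0.7240}) = 0.3265
E[score] = 0.9293 + 0.3265 = 1.2558

1.256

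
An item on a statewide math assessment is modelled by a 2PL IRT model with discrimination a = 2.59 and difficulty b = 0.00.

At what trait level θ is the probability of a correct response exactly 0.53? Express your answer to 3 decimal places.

0.046

P(θ) = 1 / (1 + exp(−a(θ − b)))
logit = ln(0.5300/0.4700) = 0.1201
θ = b + logit/(a) = 0.00 + 0.1201/2.5900 = 0.0464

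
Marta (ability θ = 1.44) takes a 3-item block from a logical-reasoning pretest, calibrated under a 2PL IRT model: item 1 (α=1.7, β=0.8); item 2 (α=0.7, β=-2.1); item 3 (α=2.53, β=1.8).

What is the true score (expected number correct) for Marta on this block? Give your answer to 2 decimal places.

1.96

P(θ) = 1 / (1 + exp(−α(θ − β)))
P_1 = 1/(1+e^{-1.0880}) = 0.7480
P_2 = 1/(1+e^{-2.4780}) = 0.9226
P_3 = 1/(1+e^{0.9108}) = 0.2868
E[score] = 0.7480 + 0.9226 + 0.2868 = 1.9574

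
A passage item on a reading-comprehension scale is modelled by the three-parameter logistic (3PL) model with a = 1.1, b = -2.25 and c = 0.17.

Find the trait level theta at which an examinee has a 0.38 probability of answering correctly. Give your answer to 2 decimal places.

-3.23

P(theta) = c + (1 − c) · 1 / (1 + exp(−a(theta − b)))
Remove guessing floor: (0.38 − 0.17)/(1 − 0.17) = 0.2530
logit = ln(0.2530/0.7470) = -1.0826
theta = b + logit/(a) = -2.25 + (-1.0826)/1.1000 = -3.2342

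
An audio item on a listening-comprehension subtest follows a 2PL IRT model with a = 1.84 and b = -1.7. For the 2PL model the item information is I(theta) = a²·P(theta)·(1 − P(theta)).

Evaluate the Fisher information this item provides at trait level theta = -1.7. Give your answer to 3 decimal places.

P = 1/(1+e^{0.0000}) = 0.5000
P(1−P) = 0.5000 × 0.5000 = 0.2500
I = a² × P(1−P) = 1.84² × 0.2500 = 0.84640

0.846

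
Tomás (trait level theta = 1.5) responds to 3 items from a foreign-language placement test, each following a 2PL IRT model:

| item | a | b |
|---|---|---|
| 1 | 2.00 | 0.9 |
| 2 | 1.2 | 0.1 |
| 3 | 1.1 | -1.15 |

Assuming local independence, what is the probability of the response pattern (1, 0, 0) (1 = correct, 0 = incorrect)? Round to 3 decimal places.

0.006

P(theta) = 1 / (1 + exp(−a(theta − b)))
P_1 = 1/(1+e^{-1.2000}) = 0.7685
P_2 = 1/(1+e^{-1.6800}) = 0.8429
P_3 = 1/(1+e^{-2.9150}) = 0.9486
L = P_1 × (1−P_2) × (1−P_3) = 0.7685 × 0.1571 × 0.0514 = 0.00621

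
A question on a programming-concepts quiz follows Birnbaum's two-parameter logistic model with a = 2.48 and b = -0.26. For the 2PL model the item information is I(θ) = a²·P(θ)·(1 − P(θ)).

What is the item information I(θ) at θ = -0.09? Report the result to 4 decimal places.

1.4712

P = 1/(1+e^{-0.4216}) = 0.6039
P(1−P) = 0.6039 × 0.3961 = 0.2392
I = a² × P(1−P) = 2.48² × 0.2392 = 1.47125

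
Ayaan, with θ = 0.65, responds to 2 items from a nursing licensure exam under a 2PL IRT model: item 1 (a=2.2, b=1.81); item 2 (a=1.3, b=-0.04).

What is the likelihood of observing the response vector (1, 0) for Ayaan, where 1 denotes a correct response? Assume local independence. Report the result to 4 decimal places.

P(θ) = 1 / (1 + exp(−a(θ − b)))
P_1 = 1/(1+e^{2.5520}) = 0.0723
P_2 = 1/(1+e^{-0.8970}) = 0.7103
L = P_1 × (1−P_2) = 0.0723 × 0.2897 = 0.02094

0.0209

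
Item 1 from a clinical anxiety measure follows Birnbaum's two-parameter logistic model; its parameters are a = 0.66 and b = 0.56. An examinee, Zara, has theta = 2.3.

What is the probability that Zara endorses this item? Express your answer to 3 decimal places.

P(theta) = 1 / (1 + exp(−a(theta − b)))
Exponent: 0.66 × (2.3 − 0.56) = 1.1484
1/(1 + e^{-1.1484}) = 0.7592

0.759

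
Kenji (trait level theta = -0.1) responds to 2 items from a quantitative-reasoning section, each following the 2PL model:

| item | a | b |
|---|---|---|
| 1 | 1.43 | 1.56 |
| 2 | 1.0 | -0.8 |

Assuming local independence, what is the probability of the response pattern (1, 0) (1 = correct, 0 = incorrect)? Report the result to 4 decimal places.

P(theta) = 1 / (1 + exp(−a(theta − b)))
P_1 = 1/(1+e^{2.3738}) = 0.0852
P_2 = 1/(1+e^{-0.7000}) = 0.6682
L = P_1 × (1−P_2) = 0.0852 × 0.3318 = 0.02827

0.0283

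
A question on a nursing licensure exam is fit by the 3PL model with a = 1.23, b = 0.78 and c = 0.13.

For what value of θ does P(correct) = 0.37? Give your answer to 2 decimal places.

0.00

P(θ) = c + (1 − c) · 1 / (1 + exp(−a(θ − b)))
Remove guessing floor: (0.37 − 0.13)/(1 − 0.13) = 0.2759
logit = ln(0.2759/0.7241) = -0.9651
θ = b + logit/(a) = 0.78 + (-0.9651)/1.2300 = -0.0046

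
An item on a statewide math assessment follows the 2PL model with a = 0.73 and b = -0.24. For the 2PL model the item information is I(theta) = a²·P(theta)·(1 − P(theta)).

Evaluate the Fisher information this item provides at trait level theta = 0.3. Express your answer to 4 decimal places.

0.1282

P = 1/(1+e^{-0.3942}) = 0.5973
P(1−P) = 0.5973 × 0.4027 = 0.2405
I = a² × P(1−P) = 0.73² × 0.2405 = 0.12818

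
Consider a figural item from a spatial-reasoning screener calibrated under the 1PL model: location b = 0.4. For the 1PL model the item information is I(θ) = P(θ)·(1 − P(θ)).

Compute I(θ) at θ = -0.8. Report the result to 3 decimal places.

P = 1/(1+e^{1.2000}) = 0.2315
P(1−P) = 0.2315 × 0.7685 = 0.1779
I = P(1−P) = 0.17789

0.178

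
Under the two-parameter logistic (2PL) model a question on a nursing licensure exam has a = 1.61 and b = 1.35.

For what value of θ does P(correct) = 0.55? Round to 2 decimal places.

1.47

P(θ) = 1 / (1 + exp(−a(θ − b)))
logit = ln(0.5500/0.4500) = 0.2007
θ = b + logit/(a) = 1.35 + 0.2007/1.6100 = 1.4746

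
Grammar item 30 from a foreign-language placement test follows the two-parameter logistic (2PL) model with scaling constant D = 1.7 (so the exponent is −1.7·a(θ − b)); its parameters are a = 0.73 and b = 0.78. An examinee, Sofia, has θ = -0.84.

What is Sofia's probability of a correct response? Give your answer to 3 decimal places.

0.118

P(θ) = 1 / (1 + exp(−D·a(θ − b)))
Exponent: 1.7 × 0.73 × (-0.84 − 0.78) = -2.0104
1/(1 + e^{2.0104}) = 0.1181
P = 0.1181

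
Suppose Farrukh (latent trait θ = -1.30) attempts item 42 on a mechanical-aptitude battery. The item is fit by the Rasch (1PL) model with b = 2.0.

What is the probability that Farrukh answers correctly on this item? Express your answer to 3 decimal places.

0.036

P(θ) = 1 / (1 + exp(−(θ − b)))
Exponent: (-1.30 − 2.0) = -3.3000
1/(1 + e^{3.3000}) = 0.0356
P = 0.0356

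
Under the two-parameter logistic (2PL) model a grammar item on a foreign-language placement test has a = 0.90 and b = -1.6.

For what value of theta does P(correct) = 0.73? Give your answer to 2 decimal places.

-0.49

P(theta) = 1 / (1 + exp(−a(theta − b)))
logit = ln(0.7300/0.2700) = 0.9946
theta = b + logit/(a) = -1.6 + 0.9946/0.9000 = -0.4949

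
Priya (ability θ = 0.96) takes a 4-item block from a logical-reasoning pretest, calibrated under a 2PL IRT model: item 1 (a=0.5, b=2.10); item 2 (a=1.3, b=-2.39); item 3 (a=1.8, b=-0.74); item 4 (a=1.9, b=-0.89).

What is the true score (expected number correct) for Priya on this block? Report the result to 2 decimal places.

3.27

P(θ) = 1 / (1 + exp(−a(θ − b)))
P_1 = 1/(1+e^{0.5700}) = 0.3612
P_2 = 1/(1+e^{-4.3550}) = 0.9873
P_3 = 1/(1+e^{-3.0600}) = 0.9552
P_4 = 1/(1+e^{-3.5150}) = 0.9711
E[score] = 0.3612 + 0.9873 + 0.9552 + 0.9711 = 3.2749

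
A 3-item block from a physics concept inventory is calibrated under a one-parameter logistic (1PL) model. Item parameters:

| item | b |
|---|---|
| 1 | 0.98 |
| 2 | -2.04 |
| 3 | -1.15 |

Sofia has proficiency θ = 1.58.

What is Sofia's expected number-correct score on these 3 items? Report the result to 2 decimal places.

2.56

P(θ) = 1 / (1 + exp(−(θ − b)))
P_1 = 1/(1+e^{-0.6000}) = 0.6457
P_2 = 1/(1+e^{-3.6200}) = 0.9739
P_3 = 1/(1+e^{-2.7300}) = 0.9388
E[score] = 0.6457 + 0.9739 + 0.9388 = 2.5583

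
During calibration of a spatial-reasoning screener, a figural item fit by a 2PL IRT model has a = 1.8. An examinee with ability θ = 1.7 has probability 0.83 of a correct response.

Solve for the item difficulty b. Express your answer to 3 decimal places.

P(θ) = 1 / (1 + exp(−a(θ − b)))
logit(0.83) = ln(0.83/0.17) = 1.5856
b = θ − logit/(a) = 1.7 − 1.5856/1.8000 = 0.8191

0.819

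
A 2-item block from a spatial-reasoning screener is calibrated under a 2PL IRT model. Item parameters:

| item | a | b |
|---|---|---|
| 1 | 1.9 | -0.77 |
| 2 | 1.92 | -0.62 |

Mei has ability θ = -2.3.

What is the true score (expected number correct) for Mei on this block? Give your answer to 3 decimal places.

0.090

P(θ) = 1 / (1 + exp(−a(θ − b)))
P_1 = 1/(1+e^{2.9070}) = 0.0518
P_2 = 1/(1+e^{3.2256}) = 0.0382
E[score] = 0.0518 + 0.0382 = 0.0900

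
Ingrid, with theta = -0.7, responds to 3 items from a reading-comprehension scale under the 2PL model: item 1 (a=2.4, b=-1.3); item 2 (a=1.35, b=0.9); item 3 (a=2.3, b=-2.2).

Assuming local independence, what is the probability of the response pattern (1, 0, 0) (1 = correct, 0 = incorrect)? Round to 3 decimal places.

P(theta) = 1 / (1 + exp(−a(theta − b)))
P_1 = 1/(1+e^{-1.4400}) = 0.8085
P_2 = 1/(1+e^{2.1600}) = 0.1034
P_3 = 1/(1+e^{-3.4500}) = 0.9692
L = P_1 × (1−P_2) × (1−P_3) = 0.8085 × 0.8966 × 0.0308 = 0.02230

0.022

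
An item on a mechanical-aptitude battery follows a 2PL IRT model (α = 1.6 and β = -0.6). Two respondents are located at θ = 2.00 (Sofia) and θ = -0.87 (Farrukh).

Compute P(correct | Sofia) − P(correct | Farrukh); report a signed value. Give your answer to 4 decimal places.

0.5910

P(θ) = 1 / (1 + exp(−α(θ − β)))
P(Sofia) = 0.9846  [exponent 4.1600]
P(Farrukh) = 0.3936  [exponent -0.4320]
Difference = 0.9846 − 0.3936 = 0.5910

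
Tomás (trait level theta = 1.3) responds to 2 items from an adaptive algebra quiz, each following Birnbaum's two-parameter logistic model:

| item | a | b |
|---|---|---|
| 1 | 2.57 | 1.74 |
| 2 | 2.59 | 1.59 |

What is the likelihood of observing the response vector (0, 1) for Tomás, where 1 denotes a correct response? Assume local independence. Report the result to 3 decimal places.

P(theta) = 1 / (1 + exp(−a(theta − b)))
P_1 = 1/(1+e^{1.1308}) = 0.2440
P_2 = 1/(1+e^{0.7511}) = 0.3206
L = (1−P_1) × P_2 = 0.7560 × 0.3206 = 0.24236

0.242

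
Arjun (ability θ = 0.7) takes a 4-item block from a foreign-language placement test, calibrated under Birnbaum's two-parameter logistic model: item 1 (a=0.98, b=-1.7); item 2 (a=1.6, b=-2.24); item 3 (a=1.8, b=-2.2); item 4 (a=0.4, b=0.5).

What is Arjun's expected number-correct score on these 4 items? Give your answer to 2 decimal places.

P(θ) = 1 / (1 + exp(−a(θ − b)))
P_1 = 1/(1+e^{-2.3520}) = 0.9131
P_2 = 1/(1+e^{-4.7040}) = 0.9910
P_3 = 1/(1+e^{-5.2200}) = 0.9946
P_4 = 1/(1+e^{-0.0800}) = 0.5200
E[score] = 0.9131 + 0.9910 + 0.9946 + 0.5200 = 3.4187

3.42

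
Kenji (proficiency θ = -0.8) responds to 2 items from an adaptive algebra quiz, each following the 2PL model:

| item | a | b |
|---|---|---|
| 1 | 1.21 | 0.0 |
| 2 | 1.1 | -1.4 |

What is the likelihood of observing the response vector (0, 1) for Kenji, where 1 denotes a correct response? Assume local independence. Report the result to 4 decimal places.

P(θ) = 1 / (1 + exp(−a(θ − b)))
P_1 = 1/(1+e^{0.9680}) = 0.2753
P_2 = 1/(1+e^{-0.6600}) = 0.6593
L = (1−P_1) × P_2 = 0.7247 × 0.6593 = 0.47778

0.4778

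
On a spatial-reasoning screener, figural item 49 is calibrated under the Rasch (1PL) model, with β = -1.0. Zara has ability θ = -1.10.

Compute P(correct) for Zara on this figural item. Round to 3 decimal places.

0.475

P(θ) = 1 / (1 + exp(−(θ − β)))
Exponent: (-1.10 − (-1.0)) = -0.1000
1/(1 + e^{0.1000}) = 0.4750
P = 0.4750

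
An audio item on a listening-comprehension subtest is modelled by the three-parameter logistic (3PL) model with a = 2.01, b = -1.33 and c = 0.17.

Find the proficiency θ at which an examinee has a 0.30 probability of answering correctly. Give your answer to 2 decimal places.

-2.17

P(θ) = c + (1 − c) · 1 / (1 + exp(−a(θ − b)))
Remove guessing floor: (0.30 − 0.17)/(1 − 0.17) = 0.1566
logit = ln(0.1566/0.8434) = -1.6835
θ = b + logit/(a) = -1.33 + (-1.6835)/2.0100 = -2.1676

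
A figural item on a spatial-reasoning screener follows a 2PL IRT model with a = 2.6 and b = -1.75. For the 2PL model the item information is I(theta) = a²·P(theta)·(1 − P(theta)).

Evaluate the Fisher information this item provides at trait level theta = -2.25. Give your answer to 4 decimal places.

1.1377

P = 1/(1+e^{1.3000}) = 0.2142
P(1−P) = 0.2142 × 0.7858 = 0.1683
I = a² × P(1−P) = 2.6² × 0.1683 = 1.13770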